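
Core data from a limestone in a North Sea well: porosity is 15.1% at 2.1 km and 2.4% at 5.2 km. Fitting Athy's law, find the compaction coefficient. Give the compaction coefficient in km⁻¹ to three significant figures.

0.593 km⁻¹

Athy: phi(d) = phi₀ e^(−kd) ⇒ phi₁/phi₂ = e^{k(d₂−d₁)} ⇒ k = ln(phi₁/phi₂)/(d₂−d₁)
k = ln(0.151/0.024) / (5.2 − 2.1) = ln(6.292) / 3.1 = 1.8392 / 3.1 = 0.5933 km⁻¹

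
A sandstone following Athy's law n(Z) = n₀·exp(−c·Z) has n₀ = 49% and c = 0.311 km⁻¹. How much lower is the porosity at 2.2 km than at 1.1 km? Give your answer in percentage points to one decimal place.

10.1 percentage points

n(1.1) = 0.49·e^(−0.311×1.1) = 0.3480
n(2.2) = 0.49·e^(−0.311×2.2) = 0.2472
Δn = 0.3480 − 0.2472 = 0.1008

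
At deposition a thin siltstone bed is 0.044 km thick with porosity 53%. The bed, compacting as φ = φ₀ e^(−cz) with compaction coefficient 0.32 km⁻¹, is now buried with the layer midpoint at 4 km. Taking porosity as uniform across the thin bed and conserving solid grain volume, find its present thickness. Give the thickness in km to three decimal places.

Porosity at 4 km: φ = 0.53·exp(−0.32×4) = 0.1474
Solid-volume conservation: h(1−φ) = h₀(1−φ₀) ⇒ h = h₀·(1−φ₀)/(1−φ)
h = 0.044 × (1 − 0.53)/(1 − 0.1474) = 0.044 × 0.5512 = 0.0243 km

0.024 km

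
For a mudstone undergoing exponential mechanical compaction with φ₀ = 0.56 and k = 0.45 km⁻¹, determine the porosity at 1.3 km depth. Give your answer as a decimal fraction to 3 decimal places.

φ = φ₀·exp(−k·z) = 0.56 × exp(−0.45 × 1.3) = 0.56 × exp(−0.585)
  = 0.56 × 0.5571 = 0.3120

0.312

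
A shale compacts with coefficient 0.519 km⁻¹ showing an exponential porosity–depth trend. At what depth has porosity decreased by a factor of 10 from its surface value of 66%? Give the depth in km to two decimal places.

4.44 km

φ/φ₀ = 1/10 ⇒ exp(−β·Z) = 1/10 ⇒ Z = ln(10) / β
Z = 2.3026 / 0.519 = 4.437 km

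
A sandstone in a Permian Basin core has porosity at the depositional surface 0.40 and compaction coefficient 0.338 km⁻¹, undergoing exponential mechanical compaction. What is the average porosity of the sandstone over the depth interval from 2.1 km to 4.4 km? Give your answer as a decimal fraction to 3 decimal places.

0.137

⟨n⟩ = (1/(d₂−d₁)) ∫ n₀ e^(−kd) dd = n₀·(e^(−k·d₁) − e^(−k·d₂)) / (k·(d₂−d₁))
e^(−0.338×2.1) = 0.4917; e^(−0.338×4.4) = 0.2260
⟨n⟩ = 0.4 × (0.4917 − 0.2260) / (0.338 × 2.3) = 0.4 × 0.3418 = 0.1367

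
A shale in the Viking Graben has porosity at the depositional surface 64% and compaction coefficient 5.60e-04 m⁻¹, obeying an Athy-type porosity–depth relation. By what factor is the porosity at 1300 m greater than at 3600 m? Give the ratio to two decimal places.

3.63

Working in km (1 km = 1000 m; k in km⁻¹ = k in m⁻¹ × 1000):
n(d₁)/n(d₂) = e^(−k·d₁)/e^(−k·d₂) = e^{k(d₂−d₁)}
= exp(0.56 × 2.3) = exp(1.288) = 3.6255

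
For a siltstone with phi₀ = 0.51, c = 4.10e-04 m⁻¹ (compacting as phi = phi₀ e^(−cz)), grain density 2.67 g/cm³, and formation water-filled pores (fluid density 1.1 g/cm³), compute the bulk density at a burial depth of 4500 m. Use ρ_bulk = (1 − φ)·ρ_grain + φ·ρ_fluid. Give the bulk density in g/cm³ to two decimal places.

2.54 g/cm³

Working in km (1 km = 1000 m; c in km⁻¹ = c in m⁻¹ × 1000):
Porosity at depth: phi = 0.51·exp(−0.41×4.5) = 0.51×0.1580 = 0.0806
Bulk density: ρ_b = (1−phi)ρ_g + phi·ρ_f = 0.9194×2.67 + 0.0806×1.1
       = 2.455 + 0.089 = 2.543 g/cm³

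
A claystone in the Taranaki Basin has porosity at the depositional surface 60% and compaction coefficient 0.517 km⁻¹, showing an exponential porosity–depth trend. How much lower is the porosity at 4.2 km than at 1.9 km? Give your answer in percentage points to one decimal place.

15.6 percentage points

φ(1.9) = 0.6·e^(−0.517×1.9) = 0.2247
φ(4.2) = 0.6·e^(−0.517×4.2) = 0.0684
Δφ = 0.2247 − 0.0684 = 0.1563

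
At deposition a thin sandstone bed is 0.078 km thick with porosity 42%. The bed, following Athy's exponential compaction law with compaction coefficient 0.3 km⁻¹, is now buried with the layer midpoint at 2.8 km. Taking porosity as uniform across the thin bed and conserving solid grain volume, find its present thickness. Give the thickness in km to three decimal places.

0.055 km

Porosity at 2.8 km: phi = 0.42·exp(−0.3×2.8) = 0.1813
Solid-volume conservation: h(1−phi) = h₀(1−phi₀) ⇒ h = h₀·(1−phi₀)/(1−phi)
h = 0.078 × (1 − 0.42)/(1 − 0.1813) = 0.078 × 0.7085 = 0.0553 km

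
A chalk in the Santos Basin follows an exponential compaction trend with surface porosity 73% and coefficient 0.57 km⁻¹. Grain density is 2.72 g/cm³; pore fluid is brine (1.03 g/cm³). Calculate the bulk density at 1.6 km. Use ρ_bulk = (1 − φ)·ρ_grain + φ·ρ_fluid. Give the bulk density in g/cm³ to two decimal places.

Porosity at depth: phi = 0.73·exp(−0.57×1.6) = 0.73×0.4017 = 0.2933
Bulk density: ρ_b = (1−phi)ρ_g + phi·ρ_f = 0.7067×2.72 + 0.2933×1.03
       = 1.922 + 0.302 = 2.224 g/cm³

2.22 g/cm³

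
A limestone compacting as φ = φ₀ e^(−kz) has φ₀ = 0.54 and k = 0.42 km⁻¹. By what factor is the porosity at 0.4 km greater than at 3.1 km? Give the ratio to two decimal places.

φ(z₁)/φ(z₂) = e^(−k·z₁)/e^(−k·z₂) = e^{k(z₂−z₁)}
= exp(0.42 × 2.7) = exp(1.134) = 3.1081

3.11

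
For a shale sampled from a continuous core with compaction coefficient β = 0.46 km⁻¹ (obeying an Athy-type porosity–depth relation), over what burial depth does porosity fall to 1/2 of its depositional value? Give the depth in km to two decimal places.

1.51 km

n/n₀ = 1/2 ⇒ exp(−β·z) = 1/2 ⇒ z = ln(2) / β
z = 0.6931 / 0.46 = 1.507 km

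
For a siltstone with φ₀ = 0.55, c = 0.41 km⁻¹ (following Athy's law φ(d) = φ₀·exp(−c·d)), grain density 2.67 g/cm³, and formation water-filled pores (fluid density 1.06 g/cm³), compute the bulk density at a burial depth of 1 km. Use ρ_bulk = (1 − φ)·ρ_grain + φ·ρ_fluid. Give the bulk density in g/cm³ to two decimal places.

2.08 g/cm³

Porosity at depth: φ = 0.55·exp(−0.41×1) = 0.55×0.6637 = 0.3650
Bulk density: ρ_b = (1−φ)ρ_g + φ·ρ_f = 0.6350×2.67 + 0.3650×1.06
       = 1.695 + 0.387 = 2.082 g/cm³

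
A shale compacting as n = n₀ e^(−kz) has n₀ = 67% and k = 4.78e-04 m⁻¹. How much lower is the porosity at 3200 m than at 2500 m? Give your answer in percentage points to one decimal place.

5.8 percentage points

Working in km (1 km = 1000 m; k in km⁻¹ = k in m⁻¹ × 1000):
n(2.5) = 0.67·e^(−0.478×2.5) = 0.2028
n(3.2) = 0.67·e^(−0.478×3.2) = 0.1451
Δn = 0.2028 − 0.1451 = 0.0577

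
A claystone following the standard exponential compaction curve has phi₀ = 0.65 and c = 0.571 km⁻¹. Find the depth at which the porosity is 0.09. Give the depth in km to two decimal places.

Invert Athy's law: z = ln(phi₀/phi) / c
z = ln(0.65/0.09) / 0.571 = ln(7.222) / 0.571 = 1.9772 / 0.571 = 3.463 km

3.46 km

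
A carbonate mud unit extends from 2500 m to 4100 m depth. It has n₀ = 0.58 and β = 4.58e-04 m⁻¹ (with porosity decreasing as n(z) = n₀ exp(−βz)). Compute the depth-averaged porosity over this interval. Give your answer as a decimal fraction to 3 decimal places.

0.131

Working in km (1 km = 1000 m; β in km⁻¹ = β in m⁻¹ × 1000):
⟨n⟩ = (1/(z₂−z₁)) ∫ n₀ e^(−βz) dz = n₀·(e^(−β·z₁) − e^(−β·z₂)) / (β·(z₂−z₁))
e^(−0.458×2.5) = 0.3182; e^(−0.458×4.1) = 0.1529
⟨n⟩ = 0.58 × (0.3182 − 0.1529) / (0.458 × 1.6) = 0.58 × 0.2256 = 0.1308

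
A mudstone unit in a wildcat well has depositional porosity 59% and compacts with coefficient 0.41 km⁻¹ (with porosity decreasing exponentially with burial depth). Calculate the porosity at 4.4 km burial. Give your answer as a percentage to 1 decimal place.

9.7%

phi = phi₀·exp(−k·z) = 0.59 × exp(−0.41 × 4.4) = 0.59 × exp(−1.804)
  = 0.59 × 0.1646 = 0.0971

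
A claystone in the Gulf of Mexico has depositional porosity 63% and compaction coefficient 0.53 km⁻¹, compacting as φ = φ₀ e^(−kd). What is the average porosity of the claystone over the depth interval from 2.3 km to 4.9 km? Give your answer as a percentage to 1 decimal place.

⟨φ⟩ = (1/(d₂−d₁)) ∫ φ₀ e^(−kd) dd = φ₀·(e^(−k·d₁) − e^(−k·d₂)) / (k·(d₂−d₁))
e^(−0.53×2.3) = 0.2955; e^(−0.53×4.9) = 0.0745
⟨φ⟩ = 0.63 × (0.2955 − 0.0745) / (0.53 × 2.6) = 0.63 × 0.1604 = 0.1011

10.1%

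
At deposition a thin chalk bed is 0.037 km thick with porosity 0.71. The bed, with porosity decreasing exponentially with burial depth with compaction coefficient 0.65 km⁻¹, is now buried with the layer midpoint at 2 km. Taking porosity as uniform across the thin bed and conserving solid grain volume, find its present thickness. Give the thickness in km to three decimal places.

0.013 km

Porosity at 2 km: n = 0.71·exp(−0.65×2) = 0.1935
Solid-volume conservation: h(1−n) = h₀(1−n₀) ⇒ h = h₀·(1−n₀)/(1−n)
h = 0.037 × (1 − 0.71)/(1 − 0.1935) = 0.037 × 0.3596 = 0.0133 km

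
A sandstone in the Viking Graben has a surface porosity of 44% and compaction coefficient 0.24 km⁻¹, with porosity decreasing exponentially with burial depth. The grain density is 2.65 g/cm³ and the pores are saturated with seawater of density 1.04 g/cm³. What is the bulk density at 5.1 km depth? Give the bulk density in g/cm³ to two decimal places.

2.44 g/cm³

Porosity at depth: n = 0.44·exp(−0.24×5.1) = 0.44×0.2941 = 0.1294
Bulk density: ρ_b = (1−n)ρ_g + n·ρ_f = 0.8706×2.65 + 0.1294×1.04
       = 2.307 + 0.135 = 2.442 g/cm³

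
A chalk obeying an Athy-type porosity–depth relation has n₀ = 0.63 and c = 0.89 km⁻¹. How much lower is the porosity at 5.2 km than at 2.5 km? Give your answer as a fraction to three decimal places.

0.062

n(2.5) = 0.63·e^(−0.89×2.5) = 0.0681
n(5.2) = 0.63·e^(−0.89×5.2) = 0.0062
Δn = 0.0681 − 0.0062 = 0.0619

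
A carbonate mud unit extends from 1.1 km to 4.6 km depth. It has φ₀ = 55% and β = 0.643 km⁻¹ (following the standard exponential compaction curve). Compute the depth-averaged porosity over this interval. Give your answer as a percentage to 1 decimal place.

⟨φ⟩ = (1/(z₂−z₁)) ∫ φ₀ e^(−βz) dz = φ₀·(e^(−β·z₁) − e^(−β·z₂)) / (β·(z₂−z₁))
e^(−0.643×1.1) = 0.4930; e^(−0.643×4.6) = 0.0519
⟨φ⟩ = 0.55 × (0.4930 − 0.0519) / (0.643 × 3.5) = 0.55 × 0.1960 = 0.1078

10.8%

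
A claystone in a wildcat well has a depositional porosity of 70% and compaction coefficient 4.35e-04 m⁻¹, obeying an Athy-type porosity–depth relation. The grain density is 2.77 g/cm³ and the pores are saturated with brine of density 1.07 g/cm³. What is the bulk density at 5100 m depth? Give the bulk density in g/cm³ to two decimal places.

Working in km (1 km = 1000 m; k in km⁻¹ = k in m⁻¹ × 1000):
Porosity at depth: n = 0.7·exp(−0.435×5.1) = 0.7×0.1088 = 0.0761
Bulk density: ρ_b = (1−n)ρ_g + n·ρ_f = 0.9239×2.77 + 0.0761×1.07
       = 2.559 + 0.081 = 2.641 g/cm³

2.64 g/cm³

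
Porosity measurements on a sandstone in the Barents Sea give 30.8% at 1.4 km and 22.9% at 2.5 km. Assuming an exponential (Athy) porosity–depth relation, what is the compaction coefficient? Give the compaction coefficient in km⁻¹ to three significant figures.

Athy: n(z) = n₀ e^(−βz) ⇒ n₁/n₂ = e^{β(z₂−z₁)} ⇒ β = ln(n₁/n₂)/(z₂−z₁)
β = ln(0.308/0.229) / (2.5 − 1.4) = ln(1.345) / 1.1 = 0.2964 / 1.1 = 0.2694 km⁻¹

0.269 km⁻¹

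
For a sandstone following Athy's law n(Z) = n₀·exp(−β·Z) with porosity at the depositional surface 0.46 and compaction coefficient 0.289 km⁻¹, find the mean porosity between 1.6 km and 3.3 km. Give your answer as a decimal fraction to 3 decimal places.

0.229

⟨n⟩ = (1/(Z₂−Z₁)) ∫ n₀ e^(−βZ) dZ = n₀·(e^(−β·Z₁) − e^(−β·Z₂)) / (β·(Z₂−Z₁))
e^(−0.289×1.6) = 0.6298; e^(−0.289×3.3) = 0.3853
⟨n⟩ = 0.46 × (0.6298 − 0.3853) / (0.289 × 1.7) = 0.46 × 0.4976 = 0.2289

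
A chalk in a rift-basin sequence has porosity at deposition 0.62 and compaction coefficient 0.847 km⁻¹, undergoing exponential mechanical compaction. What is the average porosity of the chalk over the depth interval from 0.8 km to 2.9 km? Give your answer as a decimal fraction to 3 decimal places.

0.147

⟨n⟩ = (1/(z₂−z₁)) ∫ n₀ e^(−kz) dz = n₀·(e^(−k·z₁) − e^(−k·z₂)) / (k·(z₂−z₁))
e^(−0.847×0.8) = 0.5078; e^(−0.847×2.9) = 0.0858
⟨n⟩ = 0.62 × (0.5078 − 0.0858) / (0.847 × 2.1) = 0.62 × 0.2373 = 0.1471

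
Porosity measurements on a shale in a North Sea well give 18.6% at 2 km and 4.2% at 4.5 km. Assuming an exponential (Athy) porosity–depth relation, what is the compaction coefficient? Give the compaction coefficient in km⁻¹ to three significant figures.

Athy: phi(Z) = phi₀ e^(−βZ) ⇒ phi₁/phi₂ = e^{β(Z₂−Z₁)} ⇒ β = ln(phi₁/phi₂)/(Z₂−Z₁)
β = ln(0.186/0.042) / (4.5 − 2) = ln(4.429) / 2.5 = 1.4881 / 2.5 = 0.5952 km⁻¹

0.595 km⁻¹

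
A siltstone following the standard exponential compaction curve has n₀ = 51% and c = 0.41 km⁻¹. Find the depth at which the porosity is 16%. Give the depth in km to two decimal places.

2.83 km

Invert Athy's law: z = ln(n₀/n) / c
z = ln(0.51/0.16) / 0.41 = ln(3.188) / 0.41 = 1.1592 / 0.41 = 2.827 km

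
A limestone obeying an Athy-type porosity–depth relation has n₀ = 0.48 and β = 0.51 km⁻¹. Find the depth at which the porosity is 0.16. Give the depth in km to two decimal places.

2.15 km

Invert Athy's law: z = ln(n₀/n) / β
z = ln(0.48/0.16) / 0.51 = ln(3) / 0.51 = 1.0986 / 0.51 = 2.154 km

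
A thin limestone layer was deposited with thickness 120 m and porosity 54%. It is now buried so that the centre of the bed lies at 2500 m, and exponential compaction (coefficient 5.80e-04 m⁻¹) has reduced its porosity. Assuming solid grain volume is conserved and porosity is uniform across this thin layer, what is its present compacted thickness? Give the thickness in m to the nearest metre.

63 m

Working in km (1 km = 1000 m; c in km⁻¹ = c in m⁻¹ × 1000):
Porosity at 2.5 km: φ = 0.54·exp(−0.58×2.5) = 0.1267
Solid-volume conservation: h(1−φ) = h₀(1−φ₀) ⇒ h = h₀·(1−φ₀)/(1−φ)
h = 0.12 × (1 − 0.54)/(1 − 0.1267) = 0.12 × 0.5267 = 0.0632 km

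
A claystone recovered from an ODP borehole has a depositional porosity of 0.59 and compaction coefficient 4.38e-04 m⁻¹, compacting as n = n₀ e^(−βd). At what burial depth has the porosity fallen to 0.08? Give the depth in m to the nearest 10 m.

4560 m

Working in km (1 km = 1000 m; β in km⁻¹ = β in m⁻¹ × 1000):
Invert Athy's law: d = ln(n₀/n) / β
d = ln(0.59/0.08) / 0.438 = ln(7.375) / 0.438 = 1.9981 / 0.438 = 4.562 km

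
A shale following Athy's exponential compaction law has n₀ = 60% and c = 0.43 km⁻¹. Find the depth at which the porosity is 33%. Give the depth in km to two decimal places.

Invert Athy's law: d = ln(n₀/n) / c
d = ln(0.6/0.33) / 0.43 = ln(1.818) / 0.43 = 0.5978 / 0.43 = 1.390 km

1.39 km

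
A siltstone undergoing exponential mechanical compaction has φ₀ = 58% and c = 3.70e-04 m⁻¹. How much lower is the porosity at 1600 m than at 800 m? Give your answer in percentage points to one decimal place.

11.1 percentage points

Working in km (1 km = 1000 m; c in km⁻¹ = c in m⁻¹ × 1000):
φ(0.8) = 0.58·e^(−0.37×0.8) = 0.4314
φ(1.6) = 0.58·e^(−0.37×1.6) = 0.3209
Δφ = 0.4314 − 0.3209 = 0.1105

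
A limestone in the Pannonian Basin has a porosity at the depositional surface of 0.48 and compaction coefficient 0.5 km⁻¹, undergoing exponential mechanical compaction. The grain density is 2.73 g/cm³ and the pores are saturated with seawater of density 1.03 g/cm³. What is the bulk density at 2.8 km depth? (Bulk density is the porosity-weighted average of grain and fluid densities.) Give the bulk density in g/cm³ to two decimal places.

Porosity at depth: phi = 0.48·exp(−0.5×2.8) = 0.48×0.2466 = 0.1184
Bulk density: ρ_b = (1−phi)ρ_g + phi·ρ_f = 0.8816×2.73 + 0.1184×1.03
       = 2.407 + 0.122 = 2.529 g/cm³

2.53 g/cm³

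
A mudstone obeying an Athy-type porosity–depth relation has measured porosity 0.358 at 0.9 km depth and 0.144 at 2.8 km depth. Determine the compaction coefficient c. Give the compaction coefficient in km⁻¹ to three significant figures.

0.479 km⁻¹

Athy: φ(d) = φ₀ e^(−cd) ⇒ φ₁/φ₂ = e^{c(d₂−d₁)} ⇒ c = ln(φ₁/φ₂)/(d₂−d₁)
c = ln(0.358/0.144) / (2.8 − 0.9) = ln(2.486) / 1.9 = 0.9107 / 1.9 = 0.4793 km⁻¹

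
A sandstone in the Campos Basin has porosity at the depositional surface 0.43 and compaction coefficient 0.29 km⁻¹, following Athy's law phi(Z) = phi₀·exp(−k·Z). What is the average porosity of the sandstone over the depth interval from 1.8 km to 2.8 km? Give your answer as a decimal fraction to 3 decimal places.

0.221

⟨phi⟩ = (1/(Z₂−Z₁)) ∫ phi₀ e^(−kZ) dZ = phi₀·(e^(−k·Z₁) − e^(−k·Z₂)) / (k·(Z₂−Z₁))
e^(−0.29×1.8) = 0.5933; e^(−0.29×2.8) = 0.4440
⟨phi⟩ = 0.43 × (0.5933 − 0.4440) / (0.29 × 1) = 0.43 × 0.5150 = 0.2215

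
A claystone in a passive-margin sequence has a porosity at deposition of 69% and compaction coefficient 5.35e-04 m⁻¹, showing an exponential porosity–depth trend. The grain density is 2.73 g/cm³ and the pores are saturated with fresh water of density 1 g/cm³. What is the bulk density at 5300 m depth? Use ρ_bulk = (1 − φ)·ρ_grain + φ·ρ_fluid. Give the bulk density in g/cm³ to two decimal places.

Working in km (1 km = 1000 m; k in km⁻¹ = k in m⁻¹ × 1000):
Porosity at depth: phi = 0.69·exp(−0.535×5.3) = 0.69×0.0587 = 0.0405
Bulk density: ρ_b = (1−phi)ρ_g + phi·ρ_f = 0.9595×2.73 + 0.0405×1
       = 2.619 + 0.040 = 2.660 g/cm³

2.66 g/cm³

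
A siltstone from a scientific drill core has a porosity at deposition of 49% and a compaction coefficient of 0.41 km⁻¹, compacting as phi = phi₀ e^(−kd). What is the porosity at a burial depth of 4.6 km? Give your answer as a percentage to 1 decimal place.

7.4%

phi = phi₀·exp(−k·d) = 0.49 × exp(−0.41 × 4.6) = 0.49 × exp(−1.886)
  = 0.49 × 0.1517 = 0.0743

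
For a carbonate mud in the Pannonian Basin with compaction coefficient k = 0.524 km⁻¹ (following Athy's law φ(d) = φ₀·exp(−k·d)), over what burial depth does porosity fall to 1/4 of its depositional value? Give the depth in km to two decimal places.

φ/φ₀ = 1/4 ⇒ exp(−k·d) = 1/4 ⇒ d = ln(4) / k
d = 1.3863 / 0.524 = 2.646 km

2.65 km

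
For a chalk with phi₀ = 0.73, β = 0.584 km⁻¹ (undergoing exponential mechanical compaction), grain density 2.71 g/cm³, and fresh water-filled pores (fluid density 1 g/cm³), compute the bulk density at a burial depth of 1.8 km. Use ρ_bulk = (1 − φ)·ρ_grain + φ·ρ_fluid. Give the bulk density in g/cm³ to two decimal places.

Porosity at depth: phi = 0.73·exp(−0.584×1.8) = 0.73×0.3495 = 0.2551
Bulk density: ρ_b = (1−phi)ρ_g + phi·ρ_f = 0.7449×2.71 + 0.2551×1
       = 2.019 + 0.255 = 2.274 g/cm³

2.27 g/cm³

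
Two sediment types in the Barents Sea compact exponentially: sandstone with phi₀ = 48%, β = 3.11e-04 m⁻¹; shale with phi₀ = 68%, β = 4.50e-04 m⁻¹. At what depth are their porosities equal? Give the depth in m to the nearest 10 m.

Working in km (1 km = 1000 m; β in km⁻¹ = β in m⁻¹ × 1000):
Set phi₀ₐ e^(−βₐd) = phi₀ᵦ e^(−βᵦd) ⇒ ln(phi₀ₐ/phi₀ᵦ) = (βₐ − βᵦ)·d
d = ln(0.48/0.68) / (0.311 − 0.45) = -0.3483 / -0.139 = 2.506 km

2510 m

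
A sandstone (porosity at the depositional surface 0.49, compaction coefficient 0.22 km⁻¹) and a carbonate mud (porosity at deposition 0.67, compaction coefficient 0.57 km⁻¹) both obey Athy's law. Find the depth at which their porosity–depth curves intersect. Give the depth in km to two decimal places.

Set phi₀ₐ e^(−βₐz) = phi₀ᵦ e^(−βᵦz) ⇒ ln(phi₀ₐ/phi₀ᵦ) = (βₐ − βᵦ)·z
z = ln(0.49/0.67) / (0.22 − 0.57) = -0.3129 / -0.35 = 0.894 km

0.89 km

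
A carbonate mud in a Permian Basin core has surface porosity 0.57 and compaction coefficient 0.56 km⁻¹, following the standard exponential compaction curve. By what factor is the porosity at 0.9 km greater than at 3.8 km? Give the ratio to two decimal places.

φ(Z₁)/φ(Z₂) = e^(−k·Z₁)/e^(−k·Z₂) = e^{k(Z₂−Z₁)}
= exp(0.56 × 2.9) = exp(1.624) = 5.0733

5.07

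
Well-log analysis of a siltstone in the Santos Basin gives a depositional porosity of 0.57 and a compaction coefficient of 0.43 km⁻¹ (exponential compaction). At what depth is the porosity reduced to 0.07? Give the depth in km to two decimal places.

Invert Athy's law: d = ln(φ₀/φ) / k
d = ln(0.57/0.07) / 0.43 = ln(8.143) / 0.43 = 2.0971 / 0.43 = 4.877 km

4.88 km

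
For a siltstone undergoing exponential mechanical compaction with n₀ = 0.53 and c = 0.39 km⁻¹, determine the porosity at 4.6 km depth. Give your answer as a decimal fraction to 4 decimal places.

0.0881

n = n₀·exp(−c·d) = 0.53 × exp(−0.39 × 4.6) = 0.53 × exp(−1.794)
  = 0.53 × 0.1663 = 0.0881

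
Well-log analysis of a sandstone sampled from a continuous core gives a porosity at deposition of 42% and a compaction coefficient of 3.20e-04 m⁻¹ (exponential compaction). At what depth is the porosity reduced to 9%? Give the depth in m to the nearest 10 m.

Working in km (1 km = 1000 m; β in km⁻¹ = β in m⁻¹ × 1000):
Invert Athy's law: z = ln(n₀/n) / β
z = ln(0.42/0.09) / 0.32 = ln(4.667) / 0.32 = 1.5404 / 0.32 = 4.814 km

4810 m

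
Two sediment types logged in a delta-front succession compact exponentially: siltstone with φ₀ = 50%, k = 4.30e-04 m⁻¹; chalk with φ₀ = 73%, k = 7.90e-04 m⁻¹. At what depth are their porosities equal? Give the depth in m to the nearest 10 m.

Working in km (1 km = 1000 m; k in km⁻¹ = k in m⁻¹ × 1000):
Set φ₀ₐ e^(−kₐZ) = φ₀ᵦ e^(−kᵦZ) ⇒ ln(φ₀ₐ/φ₀ᵦ) = (kₐ − kᵦ)·Z
Z = ln(0.5/0.73) / (0.43 − 0.79) = -0.3784 / -0.36 = 1.051 km

1050 m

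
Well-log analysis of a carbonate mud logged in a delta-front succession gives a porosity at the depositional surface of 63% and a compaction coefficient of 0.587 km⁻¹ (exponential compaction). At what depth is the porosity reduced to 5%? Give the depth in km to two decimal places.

4.32 km

Invert Athy's law: Z = ln(φ₀/φ) / β
Z = ln(0.63/0.05) / 0.587 = ln(12.6) / 0.587 = 2.5337 / 0.587 = 4.316 km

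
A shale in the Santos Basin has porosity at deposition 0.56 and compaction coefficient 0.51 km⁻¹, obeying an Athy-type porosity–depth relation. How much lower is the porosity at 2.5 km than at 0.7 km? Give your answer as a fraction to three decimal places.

n(0.7) = 0.56·e^(−0.51×0.7) = 0.3919
n(2.5) = 0.56·e^(−0.51×2.5) = 0.1565
Δn = 0.3919 − 0.1565 = 0.2354

0.235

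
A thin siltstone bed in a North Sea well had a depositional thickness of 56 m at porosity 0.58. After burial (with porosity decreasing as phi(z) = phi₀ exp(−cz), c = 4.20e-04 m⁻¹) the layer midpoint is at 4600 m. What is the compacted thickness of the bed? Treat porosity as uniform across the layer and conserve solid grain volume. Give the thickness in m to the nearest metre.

26 m

Working in km (1 km = 1000 m; c in km⁻¹ = c in m⁻¹ × 1000):
Porosity at 4.6 km: phi = 0.58·exp(−0.42×4.6) = 0.0840
Solid-volume conservation: h(1−phi) = h₀(1−phi₀) ⇒ h = h₀·(1−phi₀)/(1−phi)
h = 0.056 × (1 − 0.58)/(1 − 0.0840) = 0.056 × 0.4585 = 0.0257 km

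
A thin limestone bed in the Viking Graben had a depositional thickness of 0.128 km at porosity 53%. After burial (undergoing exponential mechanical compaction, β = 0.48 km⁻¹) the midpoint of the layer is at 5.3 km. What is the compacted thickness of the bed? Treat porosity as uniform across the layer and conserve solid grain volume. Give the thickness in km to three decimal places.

0.063 km

Porosity at 5.3 km: n = 0.53·exp(−0.48×5.3) = 0.0416
Solid-volume conservation: h(1−n) = h₀(1−n₀) ⇒ h = h₀·(1−n₀)/(1−n)
h = 0.128 × (1 − 0.53)/(1 − 0.0416) = 0.128 × 0.4904 = 0.0628 km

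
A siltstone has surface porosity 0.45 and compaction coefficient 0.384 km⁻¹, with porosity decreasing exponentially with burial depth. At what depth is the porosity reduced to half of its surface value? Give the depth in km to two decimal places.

φ/φ₀ = 1/2 ⇒ exp(−k·z) = 1/2 ⇒ z = ln(2) / k
z = 0.6931 / 0.384 = 1.805 km

1.81 km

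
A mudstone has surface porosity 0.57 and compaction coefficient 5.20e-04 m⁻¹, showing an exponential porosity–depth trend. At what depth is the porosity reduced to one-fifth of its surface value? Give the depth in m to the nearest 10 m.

3100 m

Working in km (1 km = 1000 m; k in km⁻¹ = k in m⁻¹ × 1000):
phi/phi₀ = 1/5 ⇒ exp(−k·z) = 1/5 ⇒ z = ln(5) / k
z = 1.6094 / 0.52 = 3.095 km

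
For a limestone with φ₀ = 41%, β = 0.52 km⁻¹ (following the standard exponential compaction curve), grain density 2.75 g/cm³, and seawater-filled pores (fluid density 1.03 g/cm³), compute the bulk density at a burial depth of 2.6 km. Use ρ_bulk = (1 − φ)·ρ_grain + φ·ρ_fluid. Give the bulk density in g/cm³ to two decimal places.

Porosity at depth: φ = 0.41·exp(−0.52×2.6) = 0.41×0.2587 = 0.1061
Bulk density: ρ_b = (1−φ)ρ_g + φ·ρ_f = 0.8939×2.75 + 0.1061×1.03
       = 2.458 + 0.109 = 2.568 g/cm³

2.57 g/cm³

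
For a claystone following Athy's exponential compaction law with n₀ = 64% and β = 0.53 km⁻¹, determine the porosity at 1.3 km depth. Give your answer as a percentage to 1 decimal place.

n = n₀·exp(−β·z) = 0.64 × exp(−0.53 × 1.3) = 0.64 × exp(−0.689)
  = 0.64 × 0.5021 = 0.3213

32.1%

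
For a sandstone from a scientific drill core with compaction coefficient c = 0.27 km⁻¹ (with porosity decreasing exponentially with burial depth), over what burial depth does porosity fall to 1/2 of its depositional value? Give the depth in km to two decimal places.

2.57 km

φ/φ₀ = 1/2 ⇒ exp(−c·z) = 1/2 ⇒ z = ln(2) / c
z = 0.6931 / 0.27 = 2.567 km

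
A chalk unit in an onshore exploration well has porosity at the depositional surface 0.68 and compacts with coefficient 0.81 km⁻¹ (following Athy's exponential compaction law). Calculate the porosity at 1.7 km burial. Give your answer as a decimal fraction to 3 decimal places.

0.172

φ = φ₀·exp(−k·Z) = 0.68 × exp(−0.81 × 1.7) = 0.68 × exp(−1.377)
  = 0.68 × 0.2523 = 0.1716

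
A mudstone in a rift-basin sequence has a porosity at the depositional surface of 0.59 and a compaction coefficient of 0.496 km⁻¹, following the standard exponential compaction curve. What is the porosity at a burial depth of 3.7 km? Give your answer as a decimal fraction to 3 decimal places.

0.094

n = n₀·exp(−β·Z) = 0.59 × exp(−0.496 × 3.7) = 0.59 × exp(−1.835)
  = 0.59 × 0.1596 = 0.0942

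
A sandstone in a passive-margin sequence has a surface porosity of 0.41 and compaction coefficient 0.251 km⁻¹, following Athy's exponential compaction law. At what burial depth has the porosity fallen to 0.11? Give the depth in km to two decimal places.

Invert Athy's law: Z = ln(n₀/n) / β
Z = ln(0.41/0.11) / 0.251 = ln(3.727) / 0.251 = 1.3157 / 0.251 = 5.242 km

5.24 km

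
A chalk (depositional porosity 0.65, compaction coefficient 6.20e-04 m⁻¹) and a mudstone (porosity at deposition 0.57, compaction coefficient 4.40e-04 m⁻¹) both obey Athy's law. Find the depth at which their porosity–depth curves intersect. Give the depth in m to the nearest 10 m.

Working in km (1 km = 1000 m; c in km⁻¹ = c in m⁻¹ × 1000):
Set phi₀ₐ e^(−cₐZ) = phi₀ᵦ e^(−cᵦZ) ⇒ ln(phi₀ₐ/phi₀ᵦ) = (cₐ − cᵦ)·Z
Z = ln(0.65/0.57) / (0.62 − 0.44) = 0.1313 / 0.18 = 0.730 km

730 m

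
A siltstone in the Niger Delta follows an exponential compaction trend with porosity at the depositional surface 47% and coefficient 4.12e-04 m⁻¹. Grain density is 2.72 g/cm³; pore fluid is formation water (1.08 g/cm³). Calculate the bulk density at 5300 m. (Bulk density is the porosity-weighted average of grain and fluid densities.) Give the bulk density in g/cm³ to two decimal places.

2.63 g/cm³

Working in km (1 km = 1000 m; c in km⁻¹ = c in m⁻¹ × 1000):
Porosity at depth: n = 0.47·exp(−0.412×5.3) = 0.47×0.1126 = 0.0529
Bulk density: ρ_b = (1−n)ρ_g + n·ρ_f = 0.9471×2.72 + 0.0529×1.08
       = 2.576 + 0.057 = 2.633 g/cm³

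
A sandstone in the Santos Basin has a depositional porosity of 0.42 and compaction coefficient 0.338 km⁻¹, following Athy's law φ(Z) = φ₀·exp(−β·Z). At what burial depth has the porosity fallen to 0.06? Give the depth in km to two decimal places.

5.76 km

Invert Athy's law: Z = ln(φ₀/φ) / β
Z = ln(0.42/0.06) / 0.338 = ln(7) / 0.338 = 1.9459 / 0.338 = 5.757 km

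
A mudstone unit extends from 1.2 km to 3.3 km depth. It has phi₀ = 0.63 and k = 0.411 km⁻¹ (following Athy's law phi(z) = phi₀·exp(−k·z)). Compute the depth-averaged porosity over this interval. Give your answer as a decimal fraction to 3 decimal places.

⟨phi⟩ = (1/(z₂−z₁)) ∫ phi₀ e^(−kz) dz = phi₀·(e^(−k·z₁) − e^(−k·z₂)) / (k·(z₂−z₁))
e^(−0.411×1.2) = 0.6107; e^(−0.411×3.3) = 0.2576
⟨phi⟩ = 0.63 × (0.6107 − 0.2576) / (0.411 × 2.1) = 0.63 × 0.4091 = 0.2577

0.258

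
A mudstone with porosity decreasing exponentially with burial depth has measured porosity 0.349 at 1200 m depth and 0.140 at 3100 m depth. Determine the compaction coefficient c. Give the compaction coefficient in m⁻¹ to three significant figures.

0.000481 m⁻¹

Working in km (1 km = 1000 m; c in km⁻¹ = c in m⁻¹ × 1000):
Athy: φ(z) = φ₀ e^(−cz) ⇒ φ₁/φ₂ = e^{c(z₂−z₁)} ⇒ c = ln(φ₁/φ₂)/(z₂−z₁)
c = ln(0.349/0.14) / (3.1 − 1.2) = ln(2.493) / 1.9 = 0.9134 / 1.9 = 0.4808 km⁻¹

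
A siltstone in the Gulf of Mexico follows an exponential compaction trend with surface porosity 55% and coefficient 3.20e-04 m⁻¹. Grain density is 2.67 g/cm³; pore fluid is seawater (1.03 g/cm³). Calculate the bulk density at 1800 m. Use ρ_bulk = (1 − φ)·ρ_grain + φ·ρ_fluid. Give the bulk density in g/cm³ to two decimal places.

2.16 g/cm³

Working in km (1 km = 1000 m; β in km⁻¹ = β in m⁻¹ × 1000):
Porosity at depth: phi = 0.55·exp(−0.32×1.8) = 0.55×0.5621 = 0.3092
Bulk density: ρ_b = (1−phi)ρ_g + phi·ρ_f = 0.6908×2.67 + 0.3092×1.03
       = 1.844 + 0.318 = 2.163 g/cm³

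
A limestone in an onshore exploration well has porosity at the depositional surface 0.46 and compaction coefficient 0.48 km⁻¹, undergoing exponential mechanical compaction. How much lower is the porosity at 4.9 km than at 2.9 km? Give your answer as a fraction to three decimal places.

φ(2.9) = 0.46·e^(−0.48×2.9) = 0.1143
φ(4.9) = 0.46·e^(−0.48×4.9) = 0.0438
Δφ = 0.1143 − 0.0438 = 0.0706

0.071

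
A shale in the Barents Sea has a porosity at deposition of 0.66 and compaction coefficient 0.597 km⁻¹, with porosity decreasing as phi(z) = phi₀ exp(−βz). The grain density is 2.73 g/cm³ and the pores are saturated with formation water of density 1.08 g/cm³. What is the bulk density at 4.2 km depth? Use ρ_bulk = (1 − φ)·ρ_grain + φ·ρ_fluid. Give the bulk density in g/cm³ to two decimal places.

Porosity at depth: phi = 0.66·exp(−0.597×4.2) = 0.66×0.0815 = 0.0538
Bulk density: ρ_b = (1−phi)ρ_g + phi·ρ_f = 0.9462×2.73 + 0.0538×1.08
       = 2.583 + 0.058 = 2.641 g/cm³

2.64 g/cm³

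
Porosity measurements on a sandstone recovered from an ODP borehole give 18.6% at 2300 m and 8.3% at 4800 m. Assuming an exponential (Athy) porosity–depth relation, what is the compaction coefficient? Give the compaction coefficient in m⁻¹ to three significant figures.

0.000323 m⁻¹

Working in km (1 km = 1000 m; β in km⁻¹ = β in m⁻¹ × 1000):
Athy: phi(d) = phi₀ e^(−βd) ⇒ phi₁/phi₂ = e^{β(d₂−d₁)} ⇒ β = ln(phi₁/phi₂)/(d₂−d₁)
β = ln(0.186/0.083) / (4.8 − 2.3) = ln(2.241) / 2.5 = 0.8069 / 2.5 = 0.3228 km⁻¹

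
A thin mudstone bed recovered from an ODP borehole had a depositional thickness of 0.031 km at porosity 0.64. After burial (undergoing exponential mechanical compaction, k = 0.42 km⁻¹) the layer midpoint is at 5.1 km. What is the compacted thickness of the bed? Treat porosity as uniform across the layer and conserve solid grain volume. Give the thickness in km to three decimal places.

0.012 km

Porosity at 5.1 km: φ = 0.64·exp(−0.42×5.1) = 0.0751
Solid-volume conservation: h(1−φ) = h₀(1−φ₀) ⇒ h = h₀·(1−φ₀)/(1−φ)
h = 0.031 × (1 − 0.64)/(1 − 0.0751) = 0.031 × 0.3893 = 0.0121 km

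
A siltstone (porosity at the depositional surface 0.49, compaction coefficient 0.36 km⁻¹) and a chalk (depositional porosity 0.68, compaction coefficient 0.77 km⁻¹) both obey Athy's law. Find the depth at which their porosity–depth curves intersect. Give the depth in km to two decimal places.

Set φ₀ₐ e^(−kₐd) = φ₀ᵦ e^(−kᵦd) ⇒ ln(φ₀ₐ/φ₀ᵦ) = (kₐ − kᵦ)·d
d = ln(0.49/0.68) / (0.36 − 0.77) = -0.3277 / -0.41 = 0.799 km

0.80 km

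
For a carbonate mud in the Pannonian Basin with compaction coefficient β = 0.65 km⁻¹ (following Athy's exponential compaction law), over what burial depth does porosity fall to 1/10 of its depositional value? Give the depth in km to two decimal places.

3.54 km

n/n₀ = 1/10 ⇒ exp(−β·z) = 1/10 ⇒ z = ln(10) / β
z = 2.3026 / 0.65 = 3.542 km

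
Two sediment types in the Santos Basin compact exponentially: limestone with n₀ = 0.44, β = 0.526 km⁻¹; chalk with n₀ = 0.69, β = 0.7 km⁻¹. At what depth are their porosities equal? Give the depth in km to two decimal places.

2.59 km

Set n₀ₐ e^(−βₐz) = n₀ᵦ e^(−βᵦz) ⇒ ln(n₀ₐ/n₀ᵦ) = (βₐ − βᵦ)·z
z = ln(0.44/0.69) / (0.526 − 0.7) = -0.4499 / -0.174 = 2.586 km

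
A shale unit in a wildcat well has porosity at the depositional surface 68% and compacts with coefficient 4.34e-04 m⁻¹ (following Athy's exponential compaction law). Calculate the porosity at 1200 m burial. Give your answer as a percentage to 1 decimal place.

Working in km (1 km = 1000 m; k in km⁻¹ = k in m⁻¹ × 1000):
φ = φ₀·exp(−k·d) = 0.68 × exp(−0.434 × 1.2) = 0.68 × exp(−0.5208)
  = 0.68 × 0.5940 = 0.4040

40.4%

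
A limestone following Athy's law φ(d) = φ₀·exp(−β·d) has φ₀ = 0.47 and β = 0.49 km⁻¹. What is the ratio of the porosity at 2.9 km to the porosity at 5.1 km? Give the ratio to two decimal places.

2.94

φ(d₁)/φ(d₂) = e^(−β·d₁)/e^(−β·d₂) = e^{β(d₂−d₁)}
= exp(0.49 × 2.2) = exp(1.078) = 2.9388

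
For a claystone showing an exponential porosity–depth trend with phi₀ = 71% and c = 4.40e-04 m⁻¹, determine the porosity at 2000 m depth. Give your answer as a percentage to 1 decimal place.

29.4%

Working in km (1 km = 1000 m; c in km⁻¹ = c in m⁻¹ × 1000):
phi = phi₀·exp(−c·Z) = 0.71 × exp(−0.44 × 2) = 0.71 × exp(−0.88)
  = 0.71 × 0.4148 = 0.2945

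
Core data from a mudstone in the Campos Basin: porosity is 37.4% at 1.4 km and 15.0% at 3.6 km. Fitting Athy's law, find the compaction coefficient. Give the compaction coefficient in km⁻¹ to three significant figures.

Athy: phi(d) = phi₀ e^(−cd) ⇒ phi₁/phi₂ = e^{c(d₂−d₁)} ⇒ c = ln(phi₁/phi₂)/(d₂−d₁)
c = ln(0.374/0.15) / (3.6 − 1.4) = ln(2.493) / 2.2 = 0.9136 / 2.2 = 0.4153 km⁻¹

0.415 km⁻¹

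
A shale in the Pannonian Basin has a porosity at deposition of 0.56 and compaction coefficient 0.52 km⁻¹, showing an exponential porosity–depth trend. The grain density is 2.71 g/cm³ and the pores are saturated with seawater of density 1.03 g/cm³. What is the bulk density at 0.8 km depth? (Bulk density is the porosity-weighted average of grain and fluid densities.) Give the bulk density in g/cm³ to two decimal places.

Porosity at depth: n = 0.56·exp(−0.52×0.8) = 0.56×0.6597 = 0.3694
Bulk density: ρ_b = (1−n)ρ_g + n·ρ_f = 0.6306×2.71 + 0.3694×1.03
       = 1.709 + 0.381 = 2.089 g/cm³

2.09 g/cm³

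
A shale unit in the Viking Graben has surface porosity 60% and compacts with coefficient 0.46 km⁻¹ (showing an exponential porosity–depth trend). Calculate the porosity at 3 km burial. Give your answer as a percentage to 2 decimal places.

φ = φ₀·exp(−β·z) = 0.6 × exp(−0.46 × 3) = 0.6 × exp(−1.38)
  = 0.6 × 0.2516 = 0.1509

15.09%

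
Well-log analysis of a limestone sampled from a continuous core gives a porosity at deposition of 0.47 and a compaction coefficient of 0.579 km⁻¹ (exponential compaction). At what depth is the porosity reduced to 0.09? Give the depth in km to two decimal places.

2.85 km

Invert Athy's law: Z = ln(φ₀/φ) / c
Z = ln(0.47/0.09) / 0.579 = ln(5.222) / 0.579 = 1.6529 / 0.579 = 2.855 km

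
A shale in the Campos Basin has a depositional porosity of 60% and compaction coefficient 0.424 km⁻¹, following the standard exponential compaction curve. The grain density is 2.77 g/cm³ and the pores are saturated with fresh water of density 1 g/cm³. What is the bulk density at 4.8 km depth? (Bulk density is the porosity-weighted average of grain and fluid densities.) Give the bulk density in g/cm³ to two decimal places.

Porosity at depth: φ = 0.6·exp(−0.424×4.8) = 0.6×0.1307 = 0.0784
Bulk density: ρ_b = (1−φ)ρ_g + φ·ρ_f = 0.9216×2.77 + 0.0784×1
       = 2.553 + 0.078 = 2.631 g/cm³

2.63 g/cm³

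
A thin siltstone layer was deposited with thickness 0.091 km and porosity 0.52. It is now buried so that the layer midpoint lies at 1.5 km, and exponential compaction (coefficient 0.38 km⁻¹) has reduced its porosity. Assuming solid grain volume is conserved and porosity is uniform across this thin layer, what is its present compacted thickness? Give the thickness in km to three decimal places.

0.062 km

Porosity at 1.5 km: φ = 0.52·exp(−0.38×1.5) = 0.2941
Solid-volume conservation: h(1−φ) = h₀(1−φ₀) ⇒ h = h₀·(1−φ₀)/(1−φ)
h = 0.091 × (1 − 0.52)/(1 − 0.2941) = 0.091 × 0.6800 = 0.0619 km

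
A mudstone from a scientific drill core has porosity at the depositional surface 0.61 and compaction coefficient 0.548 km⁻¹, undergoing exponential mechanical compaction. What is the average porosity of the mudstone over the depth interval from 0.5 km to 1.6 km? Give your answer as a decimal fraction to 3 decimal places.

0.348

⟨n⟩ = (1/(d₂−d₁)) ∫ n₀ e^(−kd) dd = n₀·(e^(−k·d₁) − e^(−k·d₂)) / (k·(d₂−d₁))
e^(−0.548×0.5) = 0.7603; e^(−0.548×1.6) = 0.4161
⟨n⟩ = 0.61 × (0.7603 − 0.4161) / (0.548 × 1.1) = 0.61 × 0.5710 = 0.3483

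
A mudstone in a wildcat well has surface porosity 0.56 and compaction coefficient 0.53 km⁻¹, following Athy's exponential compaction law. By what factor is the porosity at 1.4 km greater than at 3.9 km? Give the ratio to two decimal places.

φ(z₁)/φ(z₂) = e^(−β·z₁)/e^(−β·z₂) = e^{β(z₂−z₁)}
= exp(0.53 × 2.5) = exp(1.325) = 3.7622

3.76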